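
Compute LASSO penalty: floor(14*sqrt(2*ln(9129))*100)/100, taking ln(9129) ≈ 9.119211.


ln(9129) ≈ 9.119211.
2*ln(n) ≈ 18.238422.
sqrt(2*ln(n)) ≈ sqrt(18.238422) ≈ 4.270647.
lambda ≈ 14*4.270647 = 59.789058.
floor(lambda*100)/100 = 59.78.

59.78


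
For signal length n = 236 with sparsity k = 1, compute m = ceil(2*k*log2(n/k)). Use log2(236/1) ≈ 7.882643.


log2(n/k) = log2(236/1) ≈ 7.882643.
2*k*log2(n/k) ≈ 2*1*7.882643 = 15.765286.
m = ceil(15.765286) = 16.

16


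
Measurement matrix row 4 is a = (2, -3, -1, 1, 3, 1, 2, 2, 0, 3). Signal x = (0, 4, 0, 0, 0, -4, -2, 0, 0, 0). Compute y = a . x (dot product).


Non-zero terms: ['-3*4', '1*-4', '2*-2']
Products: [-12, -4, -4]
y = sum = -20.

-20


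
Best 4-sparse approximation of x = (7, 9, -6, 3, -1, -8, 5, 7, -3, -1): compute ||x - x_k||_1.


Sorted |x_i| descending: [9, 8, 7, 7, 6, 5, 3, 3, 1, 1]
Keep top 4: [9, 8, 7, 7]
Tail entries: [6, 5, 3, 3, 1, 1]
L1 error = sum of tail = 19.

19


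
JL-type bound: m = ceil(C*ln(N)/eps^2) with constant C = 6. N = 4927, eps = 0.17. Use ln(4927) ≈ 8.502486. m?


ln(4927) ≈ 8.502486.
eps^2 = 0.17^2 = 0.0289.
C*ln(N)/eps^2 ≈ 6*8.502486/0.0289 ≈ 1765.222.
m = ceil(1765.222) = 1766.

1766


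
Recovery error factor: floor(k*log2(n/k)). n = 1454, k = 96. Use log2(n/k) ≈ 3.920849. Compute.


log2(n/k) = log2(1454/96) ≈ 3.920849.
k*log2(n/k) ≈ 96*3.920849 = 376.401504.
floor(376.401504) = 376.

376


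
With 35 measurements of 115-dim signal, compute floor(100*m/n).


100*m/n = 100*35/115 ≈ 30.4348.
floor = 30.

30


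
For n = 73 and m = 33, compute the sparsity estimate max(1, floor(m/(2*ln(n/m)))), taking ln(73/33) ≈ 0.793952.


n/m = 73/33.
ln(n/m) ≈ 0.793952.
2*ln(n/m) ≈ 1.587904.
m/(2*ln(n/m)) ≈ 33/1.587904 ≈ 20.7821.
floor = 20.
k_max = max(1, 20) = 20.

20


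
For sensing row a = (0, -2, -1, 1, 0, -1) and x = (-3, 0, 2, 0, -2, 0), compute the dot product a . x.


Non-zero terms: ['0*-3', '-1*2', '0*-2']
Products: [0, -2, 0]
y = sum = -2.

-2


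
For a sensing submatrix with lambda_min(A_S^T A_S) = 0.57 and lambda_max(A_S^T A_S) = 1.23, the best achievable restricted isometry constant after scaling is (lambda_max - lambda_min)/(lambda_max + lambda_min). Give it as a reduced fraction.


lambda_max - lambda_min = 1.23 - 0.57 = 0.66.
lambda_max + lambda_min = 1.23 + 0.57 = 1.80.
delta = 0.66/1.80 = 66/180 = 11/30.

11/30


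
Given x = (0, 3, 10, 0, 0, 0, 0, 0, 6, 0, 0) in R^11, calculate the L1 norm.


Non-zero entries: [(1, 3), (2, 10), (8, 6)]
Absolute values: [3, 10, 6]
||x||_1 = sum = 19.

19


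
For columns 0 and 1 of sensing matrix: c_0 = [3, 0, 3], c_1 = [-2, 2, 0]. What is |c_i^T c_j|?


Inner product: 3*-2 + 0*2 + 3*0
Products: [-6, 0, 0]
Sum = -6.
|dot| = 6.

6


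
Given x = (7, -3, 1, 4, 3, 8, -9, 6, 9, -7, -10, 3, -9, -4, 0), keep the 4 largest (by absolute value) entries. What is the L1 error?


Sorted |x_i| descending: [10, 9, 9, 9, 8, 7, 7, 6, 4, 4, 3, 3, 3, 1, 0]
Keep top 4: [10, 9, 9, 9]
Tail entries: [8, 7, 7, 6, 4, 4, 3, 3, 3, 1, 0]
L1 error = sum of tail = 46.

46


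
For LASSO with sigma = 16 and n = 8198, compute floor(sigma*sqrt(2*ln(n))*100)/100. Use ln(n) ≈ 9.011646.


ln(8198) ≈ 9.011646.
2*ln(n) ≈ 18.023292.
sqrt(2*ln(n)) ≈ sqrt(18.023292) ≈ 4.245385.
lambda ≈ 16*4.245385 = 67.92616.
floor(lambda*100)/100 = 67.92.

67.92


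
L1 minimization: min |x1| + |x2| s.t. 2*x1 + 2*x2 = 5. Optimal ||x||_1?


Axis intercepts:
  x1 = 5/2, x2 = 0: L1 = 5/2
  x1 = 0, x2 = 5/2: L1 = 5/2
x* = (5/2, 0)
||x*||_1 = 5/2.

5/2


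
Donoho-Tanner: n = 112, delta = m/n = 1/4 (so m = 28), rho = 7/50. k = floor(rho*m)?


m = 1/4*112 = 28.
rho = 7/50.
rho*m = 7/50*28 = 3.92.
k = floor(3.92) = 3.

3


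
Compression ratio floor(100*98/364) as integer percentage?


100*m/n = 100*98/364 ≈ 26.9231.
floor = 26.

26


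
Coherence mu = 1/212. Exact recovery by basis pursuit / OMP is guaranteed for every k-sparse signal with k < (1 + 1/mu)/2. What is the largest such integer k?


1/mu = 212.
1 + 1/mu = 213.
(1 + 1/mu)/2 = 106.5 is not an integer, so k_max = floor(106.5) = 106.

106


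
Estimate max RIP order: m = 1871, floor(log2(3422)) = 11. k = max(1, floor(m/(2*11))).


floor(log2(3422)) = 11.
2*11 = 22.
m/(2*floor(log2(n))) = 1871/22 ≈ 85.0455.
floor = 85.
k = max(1, 85) = 85.

85


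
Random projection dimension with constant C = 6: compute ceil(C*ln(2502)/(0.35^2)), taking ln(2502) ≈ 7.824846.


ln(2502) ≈ 7.824846.
eps^2 = 0.35^2 = 0.1225.
C*ln(N)/eps^2 ≈ 6*7.824846/0.1225 ≈ 383.2578.
m = ceil(383.2578) = 384.

384


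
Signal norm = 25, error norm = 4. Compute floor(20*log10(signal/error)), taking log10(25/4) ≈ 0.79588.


||x||/||e|| = 25/4.
log10(25/4) ≈ 0.79588.
20*log10(||x||/||e||) ≈ 20*0.79588 = 15.9176.
floor(15.9176) = 15.

15


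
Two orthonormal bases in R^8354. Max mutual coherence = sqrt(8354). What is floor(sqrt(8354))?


91^2 = 8281 <= 8354 < 8464 = 92^2, so 91 <= sqrt(8354) < 92.
floor(sqrt(8354)) = 91.

91


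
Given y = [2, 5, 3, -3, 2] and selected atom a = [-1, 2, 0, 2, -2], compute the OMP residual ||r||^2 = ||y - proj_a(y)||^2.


a^T a = 13.
a^T y = -2.
coeff = -2/13 = -2/13.
||r||^2 = 659/13.

659/13


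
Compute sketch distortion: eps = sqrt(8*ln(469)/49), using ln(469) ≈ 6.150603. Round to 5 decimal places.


ln(469) ≈ 6.150603.
8*ln(N)/m ≈ 8*6.150603/49 ≈ 1.00418008.
eps = sqrt(1.00418008) ≈ 1.0020879 ≈ 1.00209.

1.00209


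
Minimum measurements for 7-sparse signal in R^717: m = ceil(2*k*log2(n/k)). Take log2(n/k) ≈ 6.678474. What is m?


log2(n/k) = log2(717/7) ≈ 6.678474.
2*k*log2(n/k) ≈ 2*7*6.678474 = 93.498636.
m = ceil(93.498636) = 94.

94


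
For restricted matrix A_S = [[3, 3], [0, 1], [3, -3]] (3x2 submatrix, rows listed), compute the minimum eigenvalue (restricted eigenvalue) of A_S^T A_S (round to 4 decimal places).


A_S^T A_S = [[18, 0], [0, 19]].
trace = 37.
det = 342.
disc = trace^2 - 4*det = 1369 - 4*342 = 1.
sqrt(1) = 1.
lam_min = (37 - 1)/2 = 18 = 18.0000.

18.0000


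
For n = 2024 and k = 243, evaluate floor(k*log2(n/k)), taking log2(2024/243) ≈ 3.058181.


log2(n/k) = log2(2024/243) ≈ 3.058181.
k*log2(n/k) ≈ 243*3.058181 = 743.137983.
floor(743.137983) = 743.

743


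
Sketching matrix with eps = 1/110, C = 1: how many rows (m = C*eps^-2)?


1/eps = 110.
(1/eps)^2 = 12100.
m = 1*12100 = 12100.

12100


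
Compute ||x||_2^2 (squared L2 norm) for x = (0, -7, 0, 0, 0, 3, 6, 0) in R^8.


Non-zero entries: [(1, -7), (5, 3), (6, 6)]
Squares: [49, 9, 36]
||x||_2^2 = sum = 94.

94


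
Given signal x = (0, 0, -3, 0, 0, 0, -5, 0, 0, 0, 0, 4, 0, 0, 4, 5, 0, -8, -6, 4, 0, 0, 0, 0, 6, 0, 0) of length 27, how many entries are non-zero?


Non-zero positions: [2, 6, 11, 14, 15, 17, 18, 19, 24].
Sparsity = 9.

9


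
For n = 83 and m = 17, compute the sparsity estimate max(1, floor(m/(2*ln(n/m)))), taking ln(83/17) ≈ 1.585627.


n/m = 83/17.
ln(n/m) ≈ 1.585627.
2*ln(n/m) ≈ 3.171254.
m/(2*ln(n/m)) ≈ 17/3.171254 ≈ 5.3607.
floor = 5.
k_max = max(1, 5) = 5.

5


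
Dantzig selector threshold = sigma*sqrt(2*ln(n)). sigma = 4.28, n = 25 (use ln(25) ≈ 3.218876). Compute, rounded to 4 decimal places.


ln(25) ≈ 3.218876.
2*ln(n) ≈ 6.437752.
sqrt(2*ln(n)) ≈ sqrt(6.437752) ≈ 2.537273.
threshold ≈ 4.28*2.537273 = 10.85952844 ≈ 10.8595.

10.8595


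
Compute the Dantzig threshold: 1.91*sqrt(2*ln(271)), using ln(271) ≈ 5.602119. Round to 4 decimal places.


ln(271) ≈ 5.602119.
2*ln(n) ≈ 11.204238.
sqrt(2*ln(n)) ≈ sqrt(11.204238) ≈ 3.347273.
threshold ≈ 1.91*3.347273 = 6.39329143 ≈ 6.3933.

6.3933


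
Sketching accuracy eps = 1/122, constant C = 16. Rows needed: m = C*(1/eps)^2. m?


1/eps = 122.
(1/eps)^2 = 14884.
m = 16*14884 = 238144.

238144


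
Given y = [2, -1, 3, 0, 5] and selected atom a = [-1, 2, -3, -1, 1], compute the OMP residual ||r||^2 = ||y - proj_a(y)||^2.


a^T a = 16.
a^T y = -8.
coeff = -8/16 = -1/2.
||r||^2 = 35.

35


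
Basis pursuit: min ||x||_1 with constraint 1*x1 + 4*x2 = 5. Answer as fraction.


Axis intercepts:
  x1 = 5, x2 = 0: L1 = 5
  x1 = 0, x2 = 5/4: L1 = 5/4
x* = (0, 5/4)
||x*||_1 = 5/4.

5/4


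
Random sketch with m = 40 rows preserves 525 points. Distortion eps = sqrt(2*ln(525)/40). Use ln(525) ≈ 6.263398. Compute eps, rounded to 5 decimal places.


ln(525) ≈ 6.263398.
2*ln(N)/m ≈ 2*6.263398/40 ≈ 0.3131699.
eps = sqrt(0.3131699) ≈ 0.5596159 ≈ 0.55962.

0.55962


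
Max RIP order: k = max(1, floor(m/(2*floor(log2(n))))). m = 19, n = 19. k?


floor(log2(19)) = 4.
2*4 = 8.
m/(2*floor(log2(n))) = 19/8 ≈ 2.375.
floor = 2.
k = max(1, 2) = 2.

2


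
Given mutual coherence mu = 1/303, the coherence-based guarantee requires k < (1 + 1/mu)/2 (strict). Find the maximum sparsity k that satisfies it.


1/mu = 303.
1 + 1/mu = 304.
(1 + 1/mu)/2 = 152 is an integer and the inequality is strict, so k_max = 152 - 1 = 151.

151


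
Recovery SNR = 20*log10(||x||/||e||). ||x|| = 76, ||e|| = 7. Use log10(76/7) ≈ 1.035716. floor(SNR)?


||x||/||e|| = 76/7.
log10(76/7) ≈ 1.035716.
20*log10(||x||/||e||) ≈ 20*1.035716 = 20.71432.
floor(20.71432) = 20.

20


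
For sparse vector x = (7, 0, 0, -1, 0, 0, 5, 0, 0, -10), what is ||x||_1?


Non-zero entries: [(0, 7), (3, -1), (6, 5), (9, -10)]
Absolute values: [7, 1, 5, 10]
||x||_1 = sum = 23.

23


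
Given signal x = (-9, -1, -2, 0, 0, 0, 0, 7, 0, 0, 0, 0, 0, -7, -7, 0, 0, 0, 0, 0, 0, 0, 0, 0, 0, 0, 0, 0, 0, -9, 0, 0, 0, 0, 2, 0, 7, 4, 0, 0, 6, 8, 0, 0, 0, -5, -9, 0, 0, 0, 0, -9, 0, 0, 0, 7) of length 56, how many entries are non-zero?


Non-zero positions: [0, 1, 2, 7, 13, 14, 29, 34, 36, 37, 40, 41, 45, 46, 51, 55].
Sparsity = 16.

16


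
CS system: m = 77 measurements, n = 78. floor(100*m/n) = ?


100*m/n = 100*77/78 ≈ 98.7179.
floor = 98.

98


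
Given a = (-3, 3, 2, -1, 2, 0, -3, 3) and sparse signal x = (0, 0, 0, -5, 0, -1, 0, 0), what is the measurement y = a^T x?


Non-zero terms: ['-1*-5', '0*-1']
Products: [5, 0]
y = sum = 5.

5


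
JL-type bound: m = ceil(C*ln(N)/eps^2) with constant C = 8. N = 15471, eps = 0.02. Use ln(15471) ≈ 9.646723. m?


ln(15471) ≈ 9.646723.
eps^2 = 0.02^2 = 0.0004.
C*ln(N)/eps^2 ≈ 8*9.646723/0.0004 ≈ 192934.46.
m = ceil(192934.46) = 192935.

192935


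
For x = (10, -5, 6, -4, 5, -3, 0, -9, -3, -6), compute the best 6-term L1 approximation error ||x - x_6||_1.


Sorted |x_i| descending: [10, 9, 6, 6, 5, 5, 4, 3, 3, 0]
Keep top 6: [10, 9, 6, 6, 5, 5]
Tail entries: [4, 3, 3, 0]
L1 error = sum of tail = 10.

10


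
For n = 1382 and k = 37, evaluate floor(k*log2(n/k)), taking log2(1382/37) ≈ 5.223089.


log2(n/k) = log2(1382/37) ≈ 5.223089.
k*log2(n/k) ≈ 37*5.223089 = 193.254293.
floor(193.254293) = 193.

193


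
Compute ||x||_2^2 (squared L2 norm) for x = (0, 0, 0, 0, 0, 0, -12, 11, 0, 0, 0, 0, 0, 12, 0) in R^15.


Non-zero entries: [(6, -12), (7, 11), (13, 12)]
Squares: [144, 121, 144]
||x||_2^2 = sum = 409.

409


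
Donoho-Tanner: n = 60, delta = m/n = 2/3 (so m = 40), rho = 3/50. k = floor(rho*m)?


m = 2/3*60 = 40.
rho = 3/50.
rho*m = 3/50*40 = 2.4.
k = floor(2.4) = 2.

2


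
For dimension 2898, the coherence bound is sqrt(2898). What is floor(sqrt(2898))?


53^2 = 2809 <= 2898 < 2916 = 54^2, so 53 <= sqrt(2898) < 54.
floor(sqrt(2898)) = 53.

53


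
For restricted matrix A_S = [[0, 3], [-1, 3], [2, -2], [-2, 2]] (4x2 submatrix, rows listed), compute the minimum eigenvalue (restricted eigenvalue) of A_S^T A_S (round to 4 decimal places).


A_S^T A_S = [[9, -11], [-11, 26]].
trace = 35.
det = 113.
disc = trace^2 - 4*det = 1225 - 4*113 = 773.
sqrt(773) ≈ 27.802878.
lam_min = (35 - sqrt(773))/2 ≈ (35 - 27.802878)/2 = 3.598561 ≈ 3.5986.

3.5986


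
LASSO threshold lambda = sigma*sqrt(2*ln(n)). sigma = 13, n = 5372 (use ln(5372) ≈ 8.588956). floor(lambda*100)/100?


ln(5372) ≈ 8.588956.
2*ln(n) ≈ 17.177912.
sqrt(2*ln(n)) ≈ sqrt(17.177912) ≈ 4.144624.
lambda ≈ 13*4.144624 = 53.880112.
floor(lambda*100)/100 = 53.88.

53.88


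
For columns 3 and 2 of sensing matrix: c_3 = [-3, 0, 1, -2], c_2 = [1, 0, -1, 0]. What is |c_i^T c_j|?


Inner product: -3*1 + 0*0 + 1*-1 + -2*0
Products: [-3, 0, -1, 0]
Sum = -4.
|dot| = 4.

4


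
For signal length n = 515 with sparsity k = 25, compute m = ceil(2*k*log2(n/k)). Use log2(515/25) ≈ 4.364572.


log2(n/k) = log2(515/25) ≈ 4.364572.
2*k*log2(n/k) ≈ 2*25*4.364572 = 218.2286.
m = ceil(218.2286) = 219.

219


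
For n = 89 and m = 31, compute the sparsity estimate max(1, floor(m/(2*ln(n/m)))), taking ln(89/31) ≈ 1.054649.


n/m = 89/31.
ln(n/m) ≈ 1.054649.
2*ln(n/m) ≈ 2.109298.
m/(2*ln(n/m)) ≈ 31/2.109298 ≈ 14.6968.
floor = 14.
k_max = max(1, 14) = 14.

14


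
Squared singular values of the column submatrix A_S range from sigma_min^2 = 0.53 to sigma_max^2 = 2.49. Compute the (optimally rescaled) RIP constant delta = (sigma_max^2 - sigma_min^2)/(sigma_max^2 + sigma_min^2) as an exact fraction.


lambda_max - lambda_min = 2.49 - 0.53 = 1.96.
lambda_max + lambda_min = 2.49 + 0.53 = 3.02.
delta = 1.96/3.02 = 196/302 = 98/151.

98/151


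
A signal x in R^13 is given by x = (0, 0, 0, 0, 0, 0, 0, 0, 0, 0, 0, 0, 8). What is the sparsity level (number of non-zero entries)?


Non-zero positions: [12].
Sparsity = 1.

1


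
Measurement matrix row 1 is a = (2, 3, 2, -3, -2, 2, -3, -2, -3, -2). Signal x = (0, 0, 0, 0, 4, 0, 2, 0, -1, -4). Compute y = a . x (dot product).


Non-zero terms: ['-2*4', '-3*2', '-3*-1', '-2*-4']
Products: [-8, -6, 3, 8]
y = sum = -3.

-3


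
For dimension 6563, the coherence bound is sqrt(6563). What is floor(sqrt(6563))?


81^2 = 6561 <= 6563 < 6724 = 82^2, so 81 <= sqrt(6563) < 82.
floor(sqrt(6563)) = 81.

81


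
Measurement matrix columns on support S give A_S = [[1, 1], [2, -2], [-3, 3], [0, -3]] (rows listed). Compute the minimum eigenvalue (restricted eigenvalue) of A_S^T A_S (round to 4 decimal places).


A_S^T A_S = [[14, -12], [-12, 23]].
trace = 37.
det = 178.
disc = trace^2 - 4*det = 1369 - 4*178 = 657.
sqrt(657) ≈ 25.632011.
lam_min = (37 - sqrt(657))/2 ≈ (37 - 25.632011)/2 = 5.6839945 ≈ 5.6840.

5.6840


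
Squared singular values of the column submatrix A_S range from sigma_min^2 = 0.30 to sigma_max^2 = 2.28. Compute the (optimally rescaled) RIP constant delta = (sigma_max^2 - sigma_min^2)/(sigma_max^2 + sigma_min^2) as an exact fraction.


lambda_max - lambda_min = 2.28 - 0.30 = 1.98.
lambda_max + lambda_min = 2.28 + 0.30 = 2.58.
delta = 1.98/2.58 = 198/258 = 33/43.

33/43


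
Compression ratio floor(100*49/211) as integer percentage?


100*m/n = 100*49/211 ≈ 23.2227.
floor = 23.

23


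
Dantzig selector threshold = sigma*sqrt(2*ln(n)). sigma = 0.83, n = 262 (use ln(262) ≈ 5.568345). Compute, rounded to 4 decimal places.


ln(262) ≈ 5.568345.
2*ln(n) ≈ 11.13669.
sqrt(2*ln(n)) ≈ sqrt(11.13669) ≈ 3.337168.
threshold ≈ 0.83*3.337168 = 2.76984944 ≈ 2.7698.

2.7698


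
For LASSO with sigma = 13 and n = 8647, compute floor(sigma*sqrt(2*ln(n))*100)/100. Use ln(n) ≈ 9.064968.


ln(8647) ≈ 9.064968.
2*ln(n) ≈ 18.129936.
sqrt(2*ln(n)) ≈ sqrt(18.129936) ≈ 4.257926.
lambda ≈ 13*4.257926 = 55.353038.
floor(lambda*100)/100 = 55.35.

55.35


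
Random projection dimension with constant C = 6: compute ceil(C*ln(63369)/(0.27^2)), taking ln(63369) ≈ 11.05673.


ln(63369) ≈ 11.05673.
eps^2 = 0.27^2 = 0.0729.
C*ln(N)/eps^2 ≈ 6*11.05673/0.0729 ≈ 910.0189.
m = ceil(910.0189) = 911.

911


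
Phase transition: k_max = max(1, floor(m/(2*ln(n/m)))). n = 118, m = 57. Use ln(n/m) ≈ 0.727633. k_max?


n/m = 118/57.
ln(n/m) ≈ 0.727633.
2*ln(n/m) ≈ 1.455266.
m/(2*ln(n/m)) ≈ 57/1.455266 ≈ 39.1681.
floor = 39.
k_max = max(1, 39) = 39.

39


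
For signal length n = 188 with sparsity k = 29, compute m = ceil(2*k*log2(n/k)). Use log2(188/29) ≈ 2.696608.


log2(n/k) = log2(188/29) ≈ 2.696608.
2*k*log2(n/k) ≈ 2*29*2.696608 = 156.403264.
m = ceil(156.403264) = 157.

157


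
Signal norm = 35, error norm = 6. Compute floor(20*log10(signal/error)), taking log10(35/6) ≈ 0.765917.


||x||/||e|| = 35/6.
log10(35/6) ≈ 0.765917.
20*log10(||x||/||e||) ≈ 20*0.765917 = 15.31834.
floor(15.31834) = 15.

15


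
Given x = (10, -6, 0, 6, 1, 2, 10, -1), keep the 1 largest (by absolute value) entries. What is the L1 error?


Sorted |x_i| descending: [10, 10, 6, 6, 2, 1, 1, 0]
Keep top 1: [10]
Tail entries: [10, 6, 6, 2, 1, 1, 0]
L1 error = sum of tail = 26.

26


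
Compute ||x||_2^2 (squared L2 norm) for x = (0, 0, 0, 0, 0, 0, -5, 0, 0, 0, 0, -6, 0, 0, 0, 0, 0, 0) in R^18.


Non-zero entries: [(6, -5), (11, -6)]
Squares: [25, 36]
||x||_2^2 = sum = 61.

61


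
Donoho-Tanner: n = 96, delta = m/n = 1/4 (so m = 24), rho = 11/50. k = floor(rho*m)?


m = 1/4*96 = 24.
rho = 11/50.
rho*m = 11/50*24 = 5.28.
k = floor(5.28) = 5.

5


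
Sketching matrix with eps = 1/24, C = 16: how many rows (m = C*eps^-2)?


1/eps = 24.
(1/eps)^2 = 576.
m = 16*576 = 9216.

9216


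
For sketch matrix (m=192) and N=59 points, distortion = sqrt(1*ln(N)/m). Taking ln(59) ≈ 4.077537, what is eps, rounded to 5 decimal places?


ln(59) ≈ 4.077537.
1*ln(N)/m ≈ 1*4.077537/192 ≈ 0.02123717.
eps = sqrt(0.02123717) ≈ 0.1457298 ≈ 0.14573.

0.14573


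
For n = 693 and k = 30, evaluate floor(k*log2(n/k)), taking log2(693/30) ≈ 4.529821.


log2(n/k) = log2(693/30) ≈ 4.529821.
k*log2(n/k) ≈ 30*4.529821 = 135.89463.
floor(135.89463) = 135.

135


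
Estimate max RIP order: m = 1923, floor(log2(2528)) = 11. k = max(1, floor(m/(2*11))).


floor(log2(2528)) = 11.
2*11 = 22.
m/(2*floor(log2(n))) = 1923/22 ≈ 87.4091.
floor = 87.
k = max(1, 87) = 87.

87


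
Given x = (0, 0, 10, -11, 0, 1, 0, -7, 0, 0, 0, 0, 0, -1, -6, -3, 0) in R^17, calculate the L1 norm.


Non-zero entries: [(2, 10), (3, -11), (5, 1), (7, -7), (13, -1), (14, -6), (15, -3)]
Absolute values: [10, 11, 1, 7, 1, 6, 3]
||x||_1 = sum = 39.

39


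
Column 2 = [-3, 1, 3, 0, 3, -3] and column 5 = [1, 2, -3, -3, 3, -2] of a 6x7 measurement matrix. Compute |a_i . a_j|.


Inner product: -3*1 + 1*2 + 3*-3 + 0*-3 + 3*3 + -3*-2
Products: [-3, 2, -9, 0, 9, 6]
Sum = 5.
|dot| = 5.

5


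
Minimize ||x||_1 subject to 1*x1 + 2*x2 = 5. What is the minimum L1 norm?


Axis intercepts:
  x1 = 5, x2 = 0: L1 = 5
  x1 = 0, x2 = 5/2: L1 = 5/2
x* = (0, 5/2)
||x*||_1 = 5/2.

5/2


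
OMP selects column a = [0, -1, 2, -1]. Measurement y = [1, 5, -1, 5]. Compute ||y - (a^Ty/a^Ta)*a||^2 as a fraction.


a^T a = 6.
a^T y = -12.
coeff = -12/6 = -2.
||r||^2 = 28.

28


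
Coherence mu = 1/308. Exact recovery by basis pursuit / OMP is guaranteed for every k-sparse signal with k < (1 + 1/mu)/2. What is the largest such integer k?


1/mu = 308.
1 + 1/mu = 309.
(1 + 1/mu)/2 = 154.5 is not an integer, so k_max = floor(154.5) = 154.

154


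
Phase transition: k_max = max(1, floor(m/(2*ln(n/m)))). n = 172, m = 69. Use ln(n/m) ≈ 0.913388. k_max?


n/m = 172/69.
ln(n/m) ≈ 0.913388.
2*ln(n/m) ≈ 1.826776.
m/(2*ln(n/m)) ≈ 69/1.826776 ≈ 37.7715.
floor = 37.
k_max = max(1, 37) = 37.

37


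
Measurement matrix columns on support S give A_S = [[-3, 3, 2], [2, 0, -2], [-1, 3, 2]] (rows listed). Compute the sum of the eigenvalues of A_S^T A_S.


Sum of eigenvalues of A_S^T A_S = trace(A_S^T A_S) = sum of squared column norms of A_S.
A_S^T A_S diagonal: [14, 18, 12].
trace = 14 + 18 + 12 = 44.

44


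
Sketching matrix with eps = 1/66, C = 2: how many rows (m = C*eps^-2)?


1/eps = 66.
(1/eps)^2 = 4356.
m = 2*4356 = 8712.

8712


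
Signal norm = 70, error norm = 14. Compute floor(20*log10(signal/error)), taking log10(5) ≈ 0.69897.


||x||/||e|| = 70/14 = 5.
log10(5) ≈ 0.69897.
20*log10(||x||/||e||) ≈ 20*0.69897 = 13.9794.
floor(13.9794) = 13.

13


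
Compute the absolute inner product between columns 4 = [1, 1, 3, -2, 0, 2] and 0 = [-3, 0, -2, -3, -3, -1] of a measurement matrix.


Inner product: 1*-3 + 1*0 + 3*-2 + -2*-3 + 0*-3 + 2*-1
Products: [-3, 0, -6, 6, 0, -2]
Sum = -5.
|dot| = 5.

5


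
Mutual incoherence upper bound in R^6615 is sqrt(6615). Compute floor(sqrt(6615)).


81^2 = 6561 <= 6615 < 6724 = 82^2, so 81 <= sqrt(6615) < 82.
floor(sqrt(6615)) = 81.

81


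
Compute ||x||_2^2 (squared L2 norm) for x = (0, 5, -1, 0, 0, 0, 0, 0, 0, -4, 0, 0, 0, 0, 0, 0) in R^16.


Non-zero entries: [(1, 5), (2, -1), (9, -4)]
Squares: [25, 1, 16]
||x||_2^2 = sum = 42.

42


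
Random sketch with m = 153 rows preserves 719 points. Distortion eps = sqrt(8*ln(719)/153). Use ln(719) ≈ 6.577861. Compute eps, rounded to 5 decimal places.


ln(719) ≈ 6.577861.
8*ln(N)/m ≈ 8*6.577861/153 ≈ 0.34394044.
eps = sqrt(0.34394044) ≈ 0.5864644 ≈ 0.58646.

0.58646


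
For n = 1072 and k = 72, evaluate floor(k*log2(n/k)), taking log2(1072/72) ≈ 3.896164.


log2(n/k) = log2(1072/72) ≈ 3.896164.
k*log2(n/k) ≈ 72*3.896164 = 280.523808.
floor(280.523808) = 280.

280


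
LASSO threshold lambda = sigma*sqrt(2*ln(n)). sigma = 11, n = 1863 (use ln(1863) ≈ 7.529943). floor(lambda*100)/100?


ln(1863) ≈ 7.529943.
2*ln(n) ≈ 15.059886.
sqrt(2*ln(n)) ≈ sqrt(15.059886) ≈ 3.880707.
lambda ≈ 11*3.880707 = 42.687777.
floor(lambda*100)/100 = 42.68.

42.68


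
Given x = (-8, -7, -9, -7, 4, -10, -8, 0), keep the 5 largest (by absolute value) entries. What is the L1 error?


Sorted |x_i| descending: [10, 9, 8, 8, 7, 7, 4, 0]
Keep top 5: [10, 9, 8, 8, 7]
Tail entries: [7, 4, 0]
L1 error = sum of tail = 11.

11


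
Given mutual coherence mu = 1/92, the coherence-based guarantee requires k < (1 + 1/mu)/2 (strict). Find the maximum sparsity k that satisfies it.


1/mu = 92.
1 + 1/mu = 93.
(1 + 1/mu)/2 = 46.5 is not an integer, so k_max = floor(46.5) = 46.

46


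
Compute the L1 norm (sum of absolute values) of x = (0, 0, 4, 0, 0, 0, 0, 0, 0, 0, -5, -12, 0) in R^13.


Non-zero entries: [(2, 4), (10, -5), (11, -12)]
Absolute values: [4, 5, 12]
||x||_1 = sum = 21.

21


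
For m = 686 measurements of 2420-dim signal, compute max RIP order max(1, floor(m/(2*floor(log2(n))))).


floor(log2(2420)) = 11.
2*11 = 22.
m/(2*floor(log2(n))) = 686/22 ≈ 31.1818.
floor = 31.
k = max(1, 31) = 31.

31


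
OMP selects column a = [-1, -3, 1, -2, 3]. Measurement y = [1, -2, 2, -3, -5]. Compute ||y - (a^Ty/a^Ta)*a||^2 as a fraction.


a^T a = 24.
a^T y = -2.
coeff = -2/24 = -1/12.
||r||^2 = 257/6.

257/6


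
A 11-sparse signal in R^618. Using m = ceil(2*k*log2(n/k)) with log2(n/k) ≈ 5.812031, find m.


log2(n/k) = log2(618/11) ≈ 5.812031.
2*k*log2(n/k) ≈ 2*11*5.812031 = 127.864682.
m = ceil(127.864682) = 128.

128


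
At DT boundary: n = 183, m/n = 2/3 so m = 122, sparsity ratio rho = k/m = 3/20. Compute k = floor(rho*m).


m = 2/3*183 = 122.
rho = 3/20.
rho*m = 3/20*122 = 18.3.
k = floor(18.3) = 18.

18


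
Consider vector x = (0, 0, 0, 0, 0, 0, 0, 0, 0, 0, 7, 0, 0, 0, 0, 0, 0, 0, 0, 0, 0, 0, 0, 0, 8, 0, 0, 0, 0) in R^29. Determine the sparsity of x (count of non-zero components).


Non-zero positions: [10, 24].
Sparsity = 2.

2


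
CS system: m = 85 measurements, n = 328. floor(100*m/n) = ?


100*m/n = 100*85/328 ≈ 25.9146.
floor = 25.

25


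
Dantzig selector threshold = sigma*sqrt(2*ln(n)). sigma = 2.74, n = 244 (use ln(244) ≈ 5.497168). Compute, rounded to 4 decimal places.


ln(244) ≈ 5.497168.
2*ln(n) ≈ 10.994336.
sqrt(2*ln(n)) ≈ sqrt(10.994336) ≈ 3.315771.
threshold ≈ 2.74*3.315771 = 9.08521254 ≈ 9.0852.

9.0852


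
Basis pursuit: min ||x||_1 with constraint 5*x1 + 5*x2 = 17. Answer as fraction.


Axis intercepts:
  x1 = 17/5, x2 = 0: L1 = 17/5
  x1 = 0, x2 = 17/5: L1 = 17/5
x* = (17/5, 0)
||x*||_1 = 17/5.

17/5


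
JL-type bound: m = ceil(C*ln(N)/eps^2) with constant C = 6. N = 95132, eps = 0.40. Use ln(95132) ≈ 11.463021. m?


ln(95132) ≈ 11.463021.
eps^2 = 0.40^2 = 0.16.
C*ln(N)/eps^2 ≈ 6*11.463021/0.16 ≈ 429.8633.
m = ceil(429.8633) = 430.

430


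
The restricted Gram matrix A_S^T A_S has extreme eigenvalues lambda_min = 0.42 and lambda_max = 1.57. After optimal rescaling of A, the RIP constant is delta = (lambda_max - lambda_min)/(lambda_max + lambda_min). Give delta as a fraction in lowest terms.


lambda_max - lambda_min = 1.57 - 0.42 = 1.15.
lambda_max + lambda_min = 1.57 + 0.42 = 1.99.
delta = 1.15/1.99 = 115/199.

115/199


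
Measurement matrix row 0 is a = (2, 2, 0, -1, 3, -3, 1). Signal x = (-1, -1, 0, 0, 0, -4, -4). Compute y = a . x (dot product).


Non-zero terms: ['2*-1', '2*-1', '-3*-4', '1*-4']
Products: [-2, -2, 12, -4]
y = sum = 4.

4


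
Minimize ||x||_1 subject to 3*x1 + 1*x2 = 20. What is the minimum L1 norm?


Axis intercepts:
  x1 = 20/3, x2 = 0: L1 = 20/3
  x1 = 0, x2 = 20: L1 = 20
x* = (20/3, 0)
||x*||_1 = 20/3.

20/3


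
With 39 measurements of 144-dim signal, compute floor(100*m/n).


100*m/n = 100*39/144 ≈ 27.0833.
floor = 27.

27


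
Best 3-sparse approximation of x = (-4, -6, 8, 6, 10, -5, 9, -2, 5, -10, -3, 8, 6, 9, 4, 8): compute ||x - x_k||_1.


Sorted |x_i| descending: [10, 10, 9, 9, 8, 8, 8, 6, 6, 6, 5, 5, 4, 4, 3, 2]
Keep top 3: [10, 10, 9]
Tail entries: [9, 8, 8, 8, 6, 6, 6, 5, 5, 4, 4, 3, 2]
L1 error = sum of tail = 74.

74


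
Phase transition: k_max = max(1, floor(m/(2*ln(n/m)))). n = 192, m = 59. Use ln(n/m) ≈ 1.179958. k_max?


n/m = 192/59.
ln(n/m) ≈ 1.179958.
2*ln(n/m) ≈ 2.359916.
m/(2*ln(n/m)) ≈ 59/2.359916 ≈ 25.0009.
floor = 25.
k_max = max(1, 25) = 25.

25


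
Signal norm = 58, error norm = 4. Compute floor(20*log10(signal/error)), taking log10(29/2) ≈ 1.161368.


||x||/||e|| = 58/4 = 29/2.
log10(29/2) ≈ 1.161368.
20*log10(||x||/||e||) ≈ 20*1.161368 = 23.22736.
floor(23.22736) = 23.

23


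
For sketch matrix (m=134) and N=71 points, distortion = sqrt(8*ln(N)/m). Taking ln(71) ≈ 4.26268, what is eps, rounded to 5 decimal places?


ln(71) ≈ 4.26268.
8*ln(N)/m ≈ 8*4.26268/134 ≈ 0.25448836.
eps = sqrt(0.25448836) ≈ 0.5044684 ≈ 0.50447.

0.50447


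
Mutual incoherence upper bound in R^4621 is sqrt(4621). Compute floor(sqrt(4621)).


67^2 = 4489 <= 4621 < 4624 = 68^2, so 67 <= sqrt(4621) < 68.
floor(sqrt(4621)) = 67.

67


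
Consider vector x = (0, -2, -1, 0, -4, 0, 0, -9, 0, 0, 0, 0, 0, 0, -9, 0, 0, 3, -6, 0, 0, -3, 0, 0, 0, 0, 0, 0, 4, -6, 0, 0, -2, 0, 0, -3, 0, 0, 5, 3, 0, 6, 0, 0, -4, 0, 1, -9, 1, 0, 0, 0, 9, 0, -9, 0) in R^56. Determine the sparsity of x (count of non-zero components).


Non-zero positions: [1, 2, 4, 7, 14, 17, 18, 21, 28, 29, 32, 35, 38, 39, 41, 44, 46, 47, 48, 52, 54].
Sparsity = 21.

21


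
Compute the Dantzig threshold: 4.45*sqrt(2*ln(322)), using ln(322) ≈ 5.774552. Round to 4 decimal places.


ln(322) ≈ 5.774552.
2*ln(n) ≈ 11.549104.
sqrt(2*ln(n)) ≈ sqrt(11.549104) ≈ 3.398397.
threshold ≈ 4.45*3.398397 = 15.12286665 ≈ 15.1229.

15.1229


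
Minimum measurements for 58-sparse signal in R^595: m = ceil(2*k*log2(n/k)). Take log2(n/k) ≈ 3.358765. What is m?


log2(n/k) = log2(595/58) ≈ 3.358765.
2*k*log2(n/k) ≈ 2*58*3.358765 = 389.61674.
m = ceil(389.61674) = 390.

390


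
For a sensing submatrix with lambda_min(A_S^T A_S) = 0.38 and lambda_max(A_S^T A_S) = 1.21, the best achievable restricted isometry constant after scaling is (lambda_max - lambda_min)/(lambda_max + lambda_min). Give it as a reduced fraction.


lambda_max - lambda_min = 1.21 - 0.38 = 0.83.
lambda_max + lambda_min = 1.21 + 0.38 = 1.59.
delta = 0.83/1.59 = 83/159.

83/159


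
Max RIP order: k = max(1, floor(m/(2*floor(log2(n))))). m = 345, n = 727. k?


floor(log2(727)) = 9.
2*9 = 18.
m/(2*floor(log2(n))) = 345/18 ≈ 19.1667.
floor = 19.
k = max(1, 19) = 19.

19


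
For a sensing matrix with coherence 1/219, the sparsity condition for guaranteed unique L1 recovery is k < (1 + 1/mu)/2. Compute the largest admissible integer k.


1/mu = 219.
1 + 1/mu = 220.
(1 + 1/mu)/2 = 110 is an integer and the inequality is strict, so k_max = 110 - 1 = 109.

109


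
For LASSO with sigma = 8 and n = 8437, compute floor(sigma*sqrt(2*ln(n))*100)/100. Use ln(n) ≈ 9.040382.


ln(8437) ≈ 9.040382.
2*ln(n) ≈ 18.080764.
sqrt(2*ln(n)) ≈ sqrt(18.080764) ≈ 4.252148.
lambda ≈ 8*4.252148 = 34.017184.
floor(lambda*100)/100 = 34.01.

34.01


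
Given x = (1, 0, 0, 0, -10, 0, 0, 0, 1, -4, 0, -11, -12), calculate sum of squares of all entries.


Non-zero entries: [(0, 1), (4, -10), (8, 1), (9, -4), (11, -11), (12, -12)]
Squares: [1, 100, 1, 16, 121, 144]
||x||_2^2 = sum = 383.

383


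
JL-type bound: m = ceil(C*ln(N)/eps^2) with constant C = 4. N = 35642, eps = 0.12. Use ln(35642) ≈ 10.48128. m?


ln(35642) ≈ 10.48128.
eps^2 = 0.12^2 = 0.0144.
C*ln(N)/eps^2 ≈ 4*10.48128/0.0144 ≈ 2911.4667.
m = ceil(2911.4667) = 2912.

2912


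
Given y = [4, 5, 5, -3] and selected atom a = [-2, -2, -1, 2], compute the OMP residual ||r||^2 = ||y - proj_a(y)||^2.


a^T a = 13.
a^T y = -29.
coeff = -29/13 = -29/13.
||r||^2 = 134/13.

134/13


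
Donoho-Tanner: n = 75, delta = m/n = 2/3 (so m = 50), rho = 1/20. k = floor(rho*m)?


m = 2/3*75 = 50.
rho = 1/20.
rho*m = 1/20*50 = 2.5.
k = floor(2.5) = 2.

2


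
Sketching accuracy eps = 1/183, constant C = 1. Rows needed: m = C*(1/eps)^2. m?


1/eps = 183.
(1/eps)^2 = 33489.
m = 1*33489 = 33489.

33489


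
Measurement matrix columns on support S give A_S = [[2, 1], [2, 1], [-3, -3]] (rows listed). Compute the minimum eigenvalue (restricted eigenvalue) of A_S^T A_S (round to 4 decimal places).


A_S^T A_S = [[17, 13], [13, 11]].
trace = 28.
det = 18.
disc = trace^2 - 4*det = 784 - 4*18 = 712.
sqrt(712) ≈ 26.683328.
lam_min = (28 - sqrt(712))/2 ≈ (28 - 26.683328)/2 = 0.658336 ≈ 0.6583.

0.6583


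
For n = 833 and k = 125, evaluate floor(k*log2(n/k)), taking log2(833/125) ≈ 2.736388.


log2(n/k) = log2(833/125) ≈ 2.736388.
k*log2(n/k) ≈ 125*2.736388 = 342.0485.
floor(342.0485) = 342.

342


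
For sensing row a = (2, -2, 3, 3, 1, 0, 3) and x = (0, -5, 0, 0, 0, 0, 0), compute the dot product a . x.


Non-zero terms: ['-2*-5']
Products: [10]
y = sum = 10.

10


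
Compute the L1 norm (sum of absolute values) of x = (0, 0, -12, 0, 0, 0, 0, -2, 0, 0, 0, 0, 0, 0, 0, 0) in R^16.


Non-zero entries: [(2, -12), (7, -2)]
Absolute values: [12, 2]
||x||_1 = sum = 14.

14


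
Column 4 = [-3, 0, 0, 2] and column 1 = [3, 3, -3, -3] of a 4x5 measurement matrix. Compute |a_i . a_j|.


Inner product: -3*3 + 0*3 + 0*-3 + 2*-3
Products: [-9, 0, 0, -6]
Sum = -15.
|dot| = 15.

15


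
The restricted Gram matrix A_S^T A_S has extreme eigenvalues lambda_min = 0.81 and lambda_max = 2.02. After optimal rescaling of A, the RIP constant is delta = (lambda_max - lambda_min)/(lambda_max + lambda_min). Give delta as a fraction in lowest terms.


lambda_max - lambda_min = 2.02 - 0.81 = 1.21.
lambda_max + lambda_min = 2.02 + 0.81 = 2.83.
delta = 1.21/2.83 = 121/283.

121/283


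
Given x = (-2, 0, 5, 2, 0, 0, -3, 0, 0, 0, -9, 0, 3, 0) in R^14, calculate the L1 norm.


Non-zero entries: [(0, -2), (2, 5), (3, 2), (6, -3), (10, -9), (12, 3)]
Absolute values: [2, 5, 2, 3, 9, 3]
||x||_1 = sum = 24.

24


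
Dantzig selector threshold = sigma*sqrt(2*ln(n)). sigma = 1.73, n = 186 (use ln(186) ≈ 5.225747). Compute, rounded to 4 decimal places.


ln(186) ≈ 5.225747.
2*ln(n) ≈ 10.451494.
sqrt(2*ln(n)) ≈ sqrt(10.451494) ≈ 3.232877.
threshold ≈ 1.73*3.232877 = 5.59287721 ≈ 5.5929.

5.5929


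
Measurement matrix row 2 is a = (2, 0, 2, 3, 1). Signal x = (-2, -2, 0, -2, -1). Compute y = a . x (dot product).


Non-zero terms: ['2*-2', '0*-2', '3*-2', '1*-1']
Products: [-4, 0, -6, -1]
y = sum = -11.

-11


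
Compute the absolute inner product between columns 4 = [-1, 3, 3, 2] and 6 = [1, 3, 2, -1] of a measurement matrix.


Inner product: -1*1 + 3*3 + 3*2 + 2*-1
Products: [-1, 9, 6, -2]
Sum = 12.
|dot| = 12.

12


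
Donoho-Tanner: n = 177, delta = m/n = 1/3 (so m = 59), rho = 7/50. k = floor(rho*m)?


m = 1/3*177 = 59.
rho = 7/50.
rho*m = 7/50*59 = 8.26.
k = floor(8.26) = 8.

8


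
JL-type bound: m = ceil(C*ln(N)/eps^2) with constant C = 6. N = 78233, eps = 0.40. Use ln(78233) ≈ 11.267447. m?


ln(78233) ≈ 11.267447.
eps^2 = 0.40^2 = 0.16.
C*ln(N)/eps^2 ≈ 6*11.267447/0.16 ≈ 422.5293.
m = ceil(422.5293) = 423.

423


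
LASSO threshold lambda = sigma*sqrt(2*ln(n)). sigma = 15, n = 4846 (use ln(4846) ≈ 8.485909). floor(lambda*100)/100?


ln(4846) ≈ 8.485909.
2*ln(n) ≈ 16.971818.
sqrt(2*ln(n)) ≈ sqrt(16.971818) ≈ 4.119687.
lambda ≈ 15*4.119687 = 61.795305.
floor(lambda*100)/100 = 61.79.

61.79


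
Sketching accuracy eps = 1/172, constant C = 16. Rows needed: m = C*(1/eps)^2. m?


1/eps = 172.
(1/eps)^2 = 29584.
m = 16*29584 = 473344.

473344


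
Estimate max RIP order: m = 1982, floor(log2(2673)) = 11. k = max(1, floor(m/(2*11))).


floor(log2(2673)) = 11.
2*11 = 22.
m/(2*floor(log2(n))) = 1982/22 ≈ 90.0909.
floor = 90.
k = max(1, 90) = 90.

90


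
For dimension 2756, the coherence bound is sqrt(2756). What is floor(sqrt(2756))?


52^2 = 2704 <= 2756 < 2809 = 53^2, so 52 <= sqrt(2756) < 53.
floor(sqrt(2756)) = 52.

52


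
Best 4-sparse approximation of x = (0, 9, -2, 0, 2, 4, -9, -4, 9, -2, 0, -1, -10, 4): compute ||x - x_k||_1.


Sorted |x_i| descending: [10, 9, 9, 9, 4, 4, 4, 2, 2, 2, 1, 0, 0, 0]
Keep top 4: [10, 9, 9, 9]
Tail entries: [4, 4, 4, 2, 2, 2, 1, 0, 0, 0]
L1 error = sum of tail = 19.

19


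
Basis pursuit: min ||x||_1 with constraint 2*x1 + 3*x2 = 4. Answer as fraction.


Axis intercepts:
  x1 = 2, x2 = 0: L1 = 2
  x1 = 0, x2 = 4/3: L1 = 4/3
x* = (0, 4/3)
||x*||_1 = 4/3.

4/3


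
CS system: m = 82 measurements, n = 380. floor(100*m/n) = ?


100*m/n = 100*82/380 ≈ 21.5789.
floor = 21.

21


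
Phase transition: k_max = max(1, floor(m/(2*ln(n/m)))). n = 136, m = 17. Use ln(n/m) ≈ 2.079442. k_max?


n/m = 136/17 = 8.
ln(n/m) ≈ 2.079442.
2*ln(n/m) ≈ 4.158884.
m/(2*ln(n/m)) ≈ 17/4.158884 ≈ 4.0876.
floor = 4.
k_max = max(1, 4) = 4.

4


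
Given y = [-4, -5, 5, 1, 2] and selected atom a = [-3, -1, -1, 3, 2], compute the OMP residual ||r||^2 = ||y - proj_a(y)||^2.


a^T a = 24.
a^T y = 19.
coeff = 19/24 = 19/24.
||r||^2 = 1343/24.

1343/24


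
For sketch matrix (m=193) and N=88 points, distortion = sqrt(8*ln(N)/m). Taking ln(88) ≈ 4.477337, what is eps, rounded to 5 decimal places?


ln(88) ≈ 4.477337.
8*ln(N)/m ≈ 8*4.477337/193 ≈ 0.1855891.
eps = sqrt(0.1855891) ≈ 0.4308005 ≈ 0.43080.

0.43080


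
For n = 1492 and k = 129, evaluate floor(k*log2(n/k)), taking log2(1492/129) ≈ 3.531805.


log2(n/k) = log2(1492/129) ≈ 3.531805.
k*log2(n/k) ≈ 129*3.531805 = 455.602845.
floor(455.602845) = 455.

455


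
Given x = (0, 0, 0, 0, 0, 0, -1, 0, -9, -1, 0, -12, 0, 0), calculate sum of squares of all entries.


Non-zero entries: [(6, -1), (8, -9), (9, -1), (11, -12)]
Squares: [1, 81, 1, 144]
||x||_2^2 = sum = 227.

227


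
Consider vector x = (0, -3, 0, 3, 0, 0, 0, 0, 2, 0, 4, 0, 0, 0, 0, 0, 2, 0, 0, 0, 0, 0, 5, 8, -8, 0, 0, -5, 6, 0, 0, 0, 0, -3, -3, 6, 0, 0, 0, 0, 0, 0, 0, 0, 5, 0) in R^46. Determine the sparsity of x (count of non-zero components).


Non-zero positions: [1, 3, 8, 10, 16, 22, 23, 24, 27, 28, 33, 34, 35, 44].
Sparsity = 14.

14


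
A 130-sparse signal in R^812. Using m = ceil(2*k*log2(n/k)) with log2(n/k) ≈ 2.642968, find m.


log2(n/k) = log2(812/130) ≈ 2.642968.
2*k*log2(n/k) ≈ 2*130*2.642968 = 687.17168.
m = ceil(687.17168) = 688.

688


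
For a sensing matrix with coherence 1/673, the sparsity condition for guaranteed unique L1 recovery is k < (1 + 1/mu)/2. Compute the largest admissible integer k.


1/mu = 673.
1 + 1/mu = 674.
(1 + 1/mu)/2 = 337 is an integer and the inequality is strict, so k_max = 337 - 1 = 336.

336


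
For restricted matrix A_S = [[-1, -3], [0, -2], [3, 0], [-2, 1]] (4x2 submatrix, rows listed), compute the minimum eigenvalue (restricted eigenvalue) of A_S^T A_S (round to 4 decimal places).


A_S^T A_S = [[14, 1], [1, 14]].
trace = 28.
det = 195.
disc = trace^2 - 4*det = 784 - 4*195 = 4.
sqrt(4) = 2.
lam_min = (28 - 2)/2 = 13 = 13.0000.

13.0000


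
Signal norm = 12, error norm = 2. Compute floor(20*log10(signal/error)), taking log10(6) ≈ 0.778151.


||x||/||e|| = 12/2 = 6.
log10(6) ≈ 0.778151.
20*log10(||x||/||e||) ≈ 20*0.778151 = 15.56302.
floor(15.56302) = 15.

15


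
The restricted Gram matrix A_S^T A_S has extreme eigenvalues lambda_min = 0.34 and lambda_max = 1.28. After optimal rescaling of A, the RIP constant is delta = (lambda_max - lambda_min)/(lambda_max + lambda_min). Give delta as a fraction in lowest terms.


lambda_max - lambda_min = 1.28 - 0.34 = 0.94.
lambda_max + lambda_min = 1.28 + 0.34 = 1.62.
delta = 0.94/1.62 = 94/162 = 47/81.

47/81


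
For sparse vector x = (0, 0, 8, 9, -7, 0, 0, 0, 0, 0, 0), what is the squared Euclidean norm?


Non-zero entries: [(2, 8), (3, 9), (4, -7)]
Squares: [64, 81, 49]
||x||_2^2 = sum = 194.

194


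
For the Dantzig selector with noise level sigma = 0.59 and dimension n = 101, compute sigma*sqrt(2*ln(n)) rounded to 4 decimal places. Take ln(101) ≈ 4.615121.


ln(101) ≈ 4.615121.
2*ln(n) ≈ 9.230242.
sqrt(2*ln(n)) ≈ sqrt(9.230242) ≈ 3.038131.
threshold ≈ 0.59*3.038131 = 1.79249729 ≈ 1.7925.

1.7925


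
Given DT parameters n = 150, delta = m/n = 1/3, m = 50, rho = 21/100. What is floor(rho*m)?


m = 1/3*150 = 50.
rho = 21/100.
rho*m = 21/100*50 = 10.5.
k = floor(10.5) = 10.

10


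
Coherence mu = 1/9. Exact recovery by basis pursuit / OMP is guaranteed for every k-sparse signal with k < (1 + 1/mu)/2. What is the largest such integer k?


1/mu = 9.
1 + 1/mu = 10.
(1 + 1/mu)/2 = 5 is an integer and the inequality is strict, so k_max = 5 - 1 = 4.

4


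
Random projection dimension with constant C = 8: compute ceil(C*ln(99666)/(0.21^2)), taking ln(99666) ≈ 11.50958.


ln(99666) ≈ 11.50958.
eps^2 = 0.21^2 = 0.0441.
C*ln(N)/eps^2 ≈ 8*11.50958/0.0441 ≈ 2087.9057.
m = ceil(2087.9057) = 2088.

2088


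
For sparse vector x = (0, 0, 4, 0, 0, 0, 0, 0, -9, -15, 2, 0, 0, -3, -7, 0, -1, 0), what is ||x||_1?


Non-zero entries: [(2, 4), (8, -9), (9, -15), (10, 2), (13, -3), (14, -7), (16, -1)]
Absolute values: [4, 9, 15, 2, 3, 7, 1]
||x||_1 = sum = 41.

41


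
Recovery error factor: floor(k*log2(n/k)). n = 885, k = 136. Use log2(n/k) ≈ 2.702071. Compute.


log2(n/k) = log2(885/136) ≈ 2.702071.
k*log2(n/k) ≈ 136*2.702071 = 367.481656.
floor(367.481656) = 367.

367


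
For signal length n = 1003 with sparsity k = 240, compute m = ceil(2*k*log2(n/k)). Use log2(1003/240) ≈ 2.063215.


log2(n/k) = log2(1003/240) ≈ 2.063215.
2*k*log2(n/k) ≈ 2*240*2.063215 = 990.3432.
m = ceil(990.3432) = 991.

991


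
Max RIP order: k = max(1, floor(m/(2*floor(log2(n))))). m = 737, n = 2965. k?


floor(log2(2965)) = 11.
2*11 = 22.
m/(2*floor(log2(n))) = 737/22 ≈ 33.5.
floor = 33.
k = max(1, 33) = 33.

33


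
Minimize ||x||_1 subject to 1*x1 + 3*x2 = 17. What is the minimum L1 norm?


Axis intercepts:
  x1 = 17, x2 = 0: L1 = 17
  x1 = 0, x2 = 17/3: L1 = 17/3
x* = (0, 17/3)
||x*||_1 = 17/3.

17/3


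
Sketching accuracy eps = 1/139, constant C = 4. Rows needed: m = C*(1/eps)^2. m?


1/eps = 139.
(1/eps)^2 = 19321.
m = 4*19321 = 77284.

77284
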